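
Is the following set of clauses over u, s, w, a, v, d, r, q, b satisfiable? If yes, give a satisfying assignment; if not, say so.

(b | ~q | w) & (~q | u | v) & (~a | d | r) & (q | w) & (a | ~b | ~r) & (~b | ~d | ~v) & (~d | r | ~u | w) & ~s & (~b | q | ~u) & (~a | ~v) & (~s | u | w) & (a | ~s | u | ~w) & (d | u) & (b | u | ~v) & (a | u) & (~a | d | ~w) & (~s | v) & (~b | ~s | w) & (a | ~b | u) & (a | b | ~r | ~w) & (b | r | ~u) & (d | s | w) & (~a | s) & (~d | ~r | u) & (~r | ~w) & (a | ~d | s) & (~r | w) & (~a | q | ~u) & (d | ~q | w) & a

The formula is unsatisfiable.

Case s = True:
  Clause (~s) is falsified — contradiction.
Case s = False:
  (~a | s) forces a = False.
  Clause (a) is falsified — contradiction.
Both cases fail, so the formula is unsatisfiable.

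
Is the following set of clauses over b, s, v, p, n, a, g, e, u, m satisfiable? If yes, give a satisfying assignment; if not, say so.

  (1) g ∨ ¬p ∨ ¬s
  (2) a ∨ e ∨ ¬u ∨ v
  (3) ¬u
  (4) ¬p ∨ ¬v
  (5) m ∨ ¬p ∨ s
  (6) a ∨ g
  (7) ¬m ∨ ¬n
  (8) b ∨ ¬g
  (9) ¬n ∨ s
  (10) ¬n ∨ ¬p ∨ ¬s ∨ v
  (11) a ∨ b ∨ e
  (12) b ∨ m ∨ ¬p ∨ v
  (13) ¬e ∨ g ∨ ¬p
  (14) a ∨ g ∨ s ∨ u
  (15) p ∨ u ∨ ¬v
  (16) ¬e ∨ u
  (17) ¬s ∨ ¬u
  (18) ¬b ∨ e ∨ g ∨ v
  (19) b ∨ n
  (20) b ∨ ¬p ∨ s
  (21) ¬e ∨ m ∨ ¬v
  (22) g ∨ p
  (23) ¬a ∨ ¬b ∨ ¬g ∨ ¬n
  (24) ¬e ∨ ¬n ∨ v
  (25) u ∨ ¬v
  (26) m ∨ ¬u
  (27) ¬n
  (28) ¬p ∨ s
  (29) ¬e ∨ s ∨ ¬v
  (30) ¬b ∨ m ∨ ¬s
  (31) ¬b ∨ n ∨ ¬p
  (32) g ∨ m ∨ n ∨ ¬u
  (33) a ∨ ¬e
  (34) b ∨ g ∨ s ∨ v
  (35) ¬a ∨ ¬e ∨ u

b = True; s = False; v = False; p = False; n = False; a = True; g = True; e = False; u = False; m = False

Unit clause (¬u) forces u = False.
In (¬e ∨ u) only ¬e is left, so e = False.
In (u ∨ ¬v) only ¬v is left, so v = False.
Unit clause (¬n) forces n = False.
In (b ∨ n) only b is left, so b = True.
In (¬b ∨ n ∨ ¬p) only ¬p is left, so p = False.
In (¬b ∨ e ∨ g ∨ v) only g is left, so g = True.
Set s = False.
Set a = True.
Set m = False.
All clauses satisfied.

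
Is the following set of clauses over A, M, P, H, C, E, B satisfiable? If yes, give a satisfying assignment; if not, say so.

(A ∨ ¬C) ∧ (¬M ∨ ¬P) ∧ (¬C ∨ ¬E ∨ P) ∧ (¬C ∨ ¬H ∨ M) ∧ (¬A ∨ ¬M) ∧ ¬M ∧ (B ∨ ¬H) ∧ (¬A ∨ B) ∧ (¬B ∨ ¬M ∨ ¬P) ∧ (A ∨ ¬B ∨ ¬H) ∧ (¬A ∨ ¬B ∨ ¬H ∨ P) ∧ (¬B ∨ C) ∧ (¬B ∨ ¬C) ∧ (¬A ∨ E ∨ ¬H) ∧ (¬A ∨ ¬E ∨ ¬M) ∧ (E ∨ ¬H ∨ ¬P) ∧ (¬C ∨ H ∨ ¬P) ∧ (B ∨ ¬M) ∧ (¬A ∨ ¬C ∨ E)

A=F, M=F, P=T, H=F, C=F, E=F, B=F

Unit clause (¬M) forces M = False.
Try A = True:
  (¬A ∨ B) forces B = True.
  (¬B ∨ C) forces C = True.
  clause (¬B ∨ ¬C) is falsified — backtrack.
So A = False.
  then (A ∨ ¬C) forces C = False.
  then (¬B ∨ C) forces B = False.
  then (B ∨ ¬H) forces H = False.
Set P = True.
Set E = False.
All clauses satisfied.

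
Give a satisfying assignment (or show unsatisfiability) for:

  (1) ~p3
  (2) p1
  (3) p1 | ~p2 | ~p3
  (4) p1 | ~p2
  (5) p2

p1=T, p2=T, p3=F

Unit clause (~p3) forces p3 = False.
Unit clause (p1) forces p1 = True.
Unit clause (p2) forces p2 = True.
Check each clause:
  (~p3): ~p3 holds.
  (p1): p1 holds.
  (p1 | ~p2 | ~p3): p1 holds.
  (p1 | ~p2): p1 holds.
  (p2): p2 holds.
All clauses satisfied.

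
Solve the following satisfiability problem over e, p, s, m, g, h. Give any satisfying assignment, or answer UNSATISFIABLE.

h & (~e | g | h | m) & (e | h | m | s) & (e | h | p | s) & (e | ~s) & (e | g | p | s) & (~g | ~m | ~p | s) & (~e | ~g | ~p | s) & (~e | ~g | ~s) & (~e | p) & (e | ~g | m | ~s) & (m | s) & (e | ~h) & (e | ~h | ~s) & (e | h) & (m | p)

Unit clause (h) forces h = True.
In (e | ~h) only e is left, so e = True.
In (~e | p) only p is left, so p = True.
Set s = False.
  then (~e | ~g | ~p | s) forces g = False.
  then (m | s) forces m = True.
All clauses satisfied.

e = True; p = True; s = False; m = True; g = False; h = True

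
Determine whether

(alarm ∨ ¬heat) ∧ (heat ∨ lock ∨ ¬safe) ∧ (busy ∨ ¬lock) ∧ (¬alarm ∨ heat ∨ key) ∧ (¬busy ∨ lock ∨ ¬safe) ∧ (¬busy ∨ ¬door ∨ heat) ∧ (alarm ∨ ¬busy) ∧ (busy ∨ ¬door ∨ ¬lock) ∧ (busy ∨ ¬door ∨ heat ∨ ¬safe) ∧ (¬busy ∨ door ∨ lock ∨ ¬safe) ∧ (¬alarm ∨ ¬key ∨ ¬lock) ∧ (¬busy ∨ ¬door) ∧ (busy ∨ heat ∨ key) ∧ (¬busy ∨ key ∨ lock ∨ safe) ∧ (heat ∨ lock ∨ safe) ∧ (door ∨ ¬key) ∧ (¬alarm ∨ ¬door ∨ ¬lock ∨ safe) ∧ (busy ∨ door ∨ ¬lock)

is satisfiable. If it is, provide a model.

Set busy = True.
  then (alarm ∨ ¬busy) forces alarm = True.
  then (¬busy ∨ ¬door) forces door = False.
  then (door ∨ ¬key) forces key = False.
  then (¬alarm ∨ heat ∨ key) forces heat = True.
Set lock = True.
Set safe = True.
All clauses satisfied.

busy = True; heat = True; key = False; lock = True; alarm = True; safe = True; door = False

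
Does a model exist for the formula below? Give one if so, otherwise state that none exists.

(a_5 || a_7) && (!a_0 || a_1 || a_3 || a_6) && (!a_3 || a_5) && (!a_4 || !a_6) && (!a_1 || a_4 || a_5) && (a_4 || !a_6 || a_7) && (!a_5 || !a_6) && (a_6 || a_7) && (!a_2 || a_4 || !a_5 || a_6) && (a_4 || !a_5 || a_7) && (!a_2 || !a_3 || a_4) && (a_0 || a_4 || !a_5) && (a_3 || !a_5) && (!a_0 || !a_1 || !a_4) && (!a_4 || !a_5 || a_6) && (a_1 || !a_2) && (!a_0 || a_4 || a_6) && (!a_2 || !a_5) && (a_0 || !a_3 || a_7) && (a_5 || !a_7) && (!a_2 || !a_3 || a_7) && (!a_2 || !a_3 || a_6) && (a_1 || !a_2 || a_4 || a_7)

Case a_5 = True:
  (!a_5 || !a_6) forces a_6 = False.
  (a_6 || a_7) forces a_7 = True.
  (a_3 || !a_5) forces a_3 = True.
  (!a_4 || !a_5 || a_6) forces a_4 = False.
  (!a_2 || a_4 || !a_5 || a_6) forces a_2 = False.
  (a_0 || a_4 || !a_5) forces a_0 = True.
  Clause (!a_0 || a_4 || a_6) is falsified — contradiction.
Case a_5 = False:
  (a_5 || a_7) forces a_7 = True.
  Clause (a_5 || !a_7) is falsified — contradiction.
Both cases fail, so the formula is unsatisfiable.

The formula is unsatisfiable.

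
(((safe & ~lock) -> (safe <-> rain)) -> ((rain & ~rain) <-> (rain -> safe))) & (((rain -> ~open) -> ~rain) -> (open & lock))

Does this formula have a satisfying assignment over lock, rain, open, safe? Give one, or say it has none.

lock = True, rain = True, open = True, safe = False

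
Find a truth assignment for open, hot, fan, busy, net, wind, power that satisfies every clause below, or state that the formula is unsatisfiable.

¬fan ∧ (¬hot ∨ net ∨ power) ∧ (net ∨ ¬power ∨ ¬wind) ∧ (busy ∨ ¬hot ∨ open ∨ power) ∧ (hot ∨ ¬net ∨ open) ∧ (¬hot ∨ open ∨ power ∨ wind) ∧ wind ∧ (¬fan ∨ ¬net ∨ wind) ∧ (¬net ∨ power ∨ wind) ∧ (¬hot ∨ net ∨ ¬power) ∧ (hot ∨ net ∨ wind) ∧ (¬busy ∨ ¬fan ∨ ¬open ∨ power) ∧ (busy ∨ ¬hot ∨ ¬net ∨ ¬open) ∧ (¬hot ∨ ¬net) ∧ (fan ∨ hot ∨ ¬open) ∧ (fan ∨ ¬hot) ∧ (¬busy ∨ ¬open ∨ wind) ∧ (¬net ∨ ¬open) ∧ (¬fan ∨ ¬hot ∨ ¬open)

Unit clause (¬fan) forces fan = False.
Unit clause (wind) forces wind = True.
In (fan ∨ ¬hot) only ¬hot is left, so hot = False.
In (fan ∨ hot ∨ ¬open) only ¬open is left, so open = False.
In (hot ∨ ¬net ∨ open) only ¬net is left, so net = False.
In (net ∨ ¬power ∨ ¬wind) only ¬power is left, so power = False.
Set busy = True.
All clauses satisfied.

open=F, hot=F, fan=F, busy=T, net=F, wind=T, power=F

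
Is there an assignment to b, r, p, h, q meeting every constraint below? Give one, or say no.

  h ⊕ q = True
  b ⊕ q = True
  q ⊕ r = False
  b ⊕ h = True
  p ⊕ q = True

Adding constraints 1, 2, 4 mod 2: every variable appears an even number of times on the left, so the left side is 0.
But the right sides sum to 1 (mod 2). 0 ≠ 1 — the system is inconsistent.

Unsatisfiable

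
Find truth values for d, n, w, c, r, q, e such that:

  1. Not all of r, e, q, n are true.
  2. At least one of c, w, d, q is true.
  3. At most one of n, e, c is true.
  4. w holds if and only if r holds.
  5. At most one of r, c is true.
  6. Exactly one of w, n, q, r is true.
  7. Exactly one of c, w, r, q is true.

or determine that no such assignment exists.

d: False, n: False, w: False, c: False, r: False, q: True, e: False

  (1) {r, e, q, n}: 1/4 true — not all ✓
  (2) {c, w, d, q}: 1 true — at least one ✓
  (3) {n, e, c}: 0 true — at most one ✓
  (4) w=F, r=F — same ✓
  (5) {r, c}: 0 true — at most one ✓
  (6) {w, n, q, r}: 1 true — exactly one ✓
  (7) {c, w, r, q}: 1 true — exactly one ✓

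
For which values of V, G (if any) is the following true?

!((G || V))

V=F, G=F

  !((G || V)) = True
    G || V = False
The formula evaluates to True.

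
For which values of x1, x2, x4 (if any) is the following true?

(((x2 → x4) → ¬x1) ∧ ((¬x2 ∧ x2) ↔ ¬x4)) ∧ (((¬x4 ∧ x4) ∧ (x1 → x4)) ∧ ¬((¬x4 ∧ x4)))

Case x4 = True: the conjunct ¬x4 is False.
Case x4 = False: the conjunct x4 is False.
Both cases fail — unsatisfiable.

No satisfying assignment exists.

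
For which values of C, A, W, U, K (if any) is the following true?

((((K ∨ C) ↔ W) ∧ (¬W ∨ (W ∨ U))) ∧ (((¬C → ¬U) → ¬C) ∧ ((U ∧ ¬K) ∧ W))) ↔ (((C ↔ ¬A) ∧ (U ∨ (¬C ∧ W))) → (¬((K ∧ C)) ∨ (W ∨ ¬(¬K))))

No satisfying assignment exists.

Case K = True: the formula becomes ((W ∧ (¬W ∨ (W ∨ U))) ∧ False) ↔ (((C ↔ ¬A) ∧ (U ∨ (¬C ∧ W))) → True) = False.
Case K = False: the formula simplifies to ((C ↔ W) ∧ (¬W ∨ (W ∨ U))) ∧ (((¬C → ¬U) → ¬C) ∧ (U ∧ W)).
  U = True: simplifies to (C ↔ W) ∧ ((C → ¬C) ∧ W).
    C = True: the conjunct C → ¬C becomes True → ¬True = False.
    C = False: simplifies to ¬W ∧ W.
      W = True: the conjunct ¬W is False.
      W = False: the conjunct W is False.
  U = False: the conjunct U is False.
Both cases fail — unsatisfiable.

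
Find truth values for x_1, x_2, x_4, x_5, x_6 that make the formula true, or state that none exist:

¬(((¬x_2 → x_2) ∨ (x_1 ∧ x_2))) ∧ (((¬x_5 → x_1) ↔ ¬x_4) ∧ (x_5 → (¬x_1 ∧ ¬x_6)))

x_1 = False; x_2 = False; x_4 = True; x_5 = False; x_6 = True

  ¬(((¬x_2 → x_2) ∨ (x_1 ∧ x_2))) = True
    (¬x_2 → x_2) ∨ (x_1 ∧ x_2) = False
      ¬x_2 → x_2 = False
        ¬x_2 = True
      x_1 ∧ x_2 = False
  ((¬x_5 → x_1) ↔ ¬x_4) ∧ (x_5 → (¬x_1 ∧ ¬x_6)) = True
    (¬x_5 → x_1) ↔ ¬x_4 = True
      ¬x_5 → x_1 = False
        ¬x_5 = True
      ¬x_4 = False
    x_5 → (¬x_1 ∧ ¬x_6) = True
      ¬x_1 ∧ ¬x_6 = False
        ¬x_1 = True
        ¬x_6 = False
Both conjuncts True, so the formula holds.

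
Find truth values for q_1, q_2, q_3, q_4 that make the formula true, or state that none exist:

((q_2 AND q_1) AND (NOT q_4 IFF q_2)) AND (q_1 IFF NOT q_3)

q_1 = True, q_2 = True, q_3 = False, q_4 = False

  (q_2 AND q_1) AND (NOT q_4 IFF q_2) = True
    q_2 AND q_1 = True
    NOT q_4 IFF q_2 = True
      NOT q_4 = True
  q_1 IFF NOT q_3 = True
    NOT q_3 = True
Both conjuncts True, so the formula holds.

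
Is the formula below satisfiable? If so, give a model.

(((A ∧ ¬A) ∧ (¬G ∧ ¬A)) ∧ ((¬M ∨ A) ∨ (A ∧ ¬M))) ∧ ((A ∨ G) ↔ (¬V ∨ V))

Unsatisfiable — no assignment works.

Case A = True: the conjunct ¬A is False.
Case A = False: the conjunct A is False.
Both cases fail — unsatisfiable.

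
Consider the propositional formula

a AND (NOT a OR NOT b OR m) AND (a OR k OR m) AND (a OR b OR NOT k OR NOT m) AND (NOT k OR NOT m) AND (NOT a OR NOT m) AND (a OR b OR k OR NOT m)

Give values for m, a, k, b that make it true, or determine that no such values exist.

Unit clause (a) forces a = True.
In (NOT a OR NOT m) only NOT m is left, so m = False.
In (NOT a OR NOT b OR m) only NOT b is left, so b = False.
Set k = False.
Check each clause:
  (a): a holds.
  (NOT a OR NOT b OR m): NOT b holds.
  (a OR k OR m): a holds.
  (a OR b OR NOT k OR NOT m): a holds.
  (NOT k OR NOT m): NOT k holds.
  (NOT a OR NOT m): NOT m holds.
  (a OR b OR k OR NOT m): a holds.
All clauses satisfied.

m=F, a=T, k=F, b=F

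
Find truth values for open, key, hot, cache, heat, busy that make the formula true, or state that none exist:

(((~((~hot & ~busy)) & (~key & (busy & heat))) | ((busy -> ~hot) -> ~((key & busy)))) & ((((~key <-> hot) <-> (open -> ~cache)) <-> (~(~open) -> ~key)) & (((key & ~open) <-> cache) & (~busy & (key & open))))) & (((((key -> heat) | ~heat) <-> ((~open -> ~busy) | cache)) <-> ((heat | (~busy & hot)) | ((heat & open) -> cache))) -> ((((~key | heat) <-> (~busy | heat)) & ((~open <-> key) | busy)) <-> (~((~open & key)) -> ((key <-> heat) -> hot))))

The formula is unsatisfiable.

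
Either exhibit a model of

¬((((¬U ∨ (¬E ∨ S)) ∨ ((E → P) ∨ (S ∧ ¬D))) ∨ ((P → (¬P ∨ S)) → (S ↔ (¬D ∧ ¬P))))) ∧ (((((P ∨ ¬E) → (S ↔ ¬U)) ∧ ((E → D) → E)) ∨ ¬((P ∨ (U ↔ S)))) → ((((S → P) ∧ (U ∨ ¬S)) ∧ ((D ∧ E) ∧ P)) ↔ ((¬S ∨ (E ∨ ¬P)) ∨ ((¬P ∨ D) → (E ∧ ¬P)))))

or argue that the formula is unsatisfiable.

Case P = True: the conjunct ¬((((¬U ∨ (¬E ∨ S)) ∨ ((E → P) ∨ (S ∧ ¬D))) ∨ ((P → (¬P ∨ S)) → (S ↔ (¬D ∧ ¬P))))) becomes ¬((True ∨ (S → ¬S))) = False.
Case P = False: the formula simplifies to ¬((((¬U ∨ (¬E ∨ S)) ∨ (¬E ∨ (S ∧ ¬D))) ∨ (S ↔ ¬D))) ∧ ¬((((¬E → (S ↔ ¬U)) ∧ ((E → D) → E)) ∨ ¬((U ↔ S)))).
  E = True: the conjunct ¬((((¬E → (S ↔ ¬U)) ∧ ((E → D) → E)) ∨ ¬((U ↔ S)))) becomes ¬((True ∨ ¬((U ↔ S)))) = False.
  E = False: the conjunct ¬((((¬U ∨ (¬E ∨ S)) ∨ (¬E ∨ (S ∧ ¬D))) ∨ (S ↔ ¬D))) becomes ¬((True ∨ (S ↔ ¬D))) = False.
Both cases fail — unsatisfiable.

Unsatisfiable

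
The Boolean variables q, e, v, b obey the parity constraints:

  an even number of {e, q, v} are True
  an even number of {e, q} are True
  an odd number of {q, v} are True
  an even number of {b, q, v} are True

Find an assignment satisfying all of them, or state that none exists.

q: True, e: True, v: False, b: True

{e, q, v}: 2 true → even ✓
{e, q}: 2 true → even ✓
{q, v}: 1 true → odd ✓
{b, q, v}: 2 true → even ✓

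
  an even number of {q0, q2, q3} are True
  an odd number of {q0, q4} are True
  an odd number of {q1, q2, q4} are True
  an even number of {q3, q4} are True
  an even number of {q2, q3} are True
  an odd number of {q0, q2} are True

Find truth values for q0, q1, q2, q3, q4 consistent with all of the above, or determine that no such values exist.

q0 = False, q1 = True, q2 = True, q3 = True, q4 = True

{q0, q2, q3}: 2 true → even ✓
{q0, q4}: 1 true → odd ✓
{q1, q2, q4}: 3 true → odd ✓
{q3, q4}: 2 true → even ✓
{q2, q3}: 2 true → even ✓
{q0, q2}: 1 true → odd ✓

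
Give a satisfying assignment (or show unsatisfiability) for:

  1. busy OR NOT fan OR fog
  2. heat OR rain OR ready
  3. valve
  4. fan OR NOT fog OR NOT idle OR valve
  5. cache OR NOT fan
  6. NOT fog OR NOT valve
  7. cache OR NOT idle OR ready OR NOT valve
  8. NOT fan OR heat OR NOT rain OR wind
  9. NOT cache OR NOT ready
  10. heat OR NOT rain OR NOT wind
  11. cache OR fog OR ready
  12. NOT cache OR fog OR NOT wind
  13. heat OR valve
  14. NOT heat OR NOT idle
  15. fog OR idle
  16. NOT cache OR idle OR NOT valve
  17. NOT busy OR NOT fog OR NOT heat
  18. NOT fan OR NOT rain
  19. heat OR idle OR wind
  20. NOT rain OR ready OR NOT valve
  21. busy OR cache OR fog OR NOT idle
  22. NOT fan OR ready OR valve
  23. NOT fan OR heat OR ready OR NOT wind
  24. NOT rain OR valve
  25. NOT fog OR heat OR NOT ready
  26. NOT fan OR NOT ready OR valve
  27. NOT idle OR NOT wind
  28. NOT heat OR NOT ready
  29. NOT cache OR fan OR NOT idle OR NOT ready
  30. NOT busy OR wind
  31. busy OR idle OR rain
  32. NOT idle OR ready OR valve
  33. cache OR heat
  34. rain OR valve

Unsatisfiable — no assignment works.

Case valve = True:
  (NOT fog OR NOT valve) forces fog = False.
  (fog OR idle) forces idle = True.
  (NOT heat OR NOT idle) forces heat = False.
  (NOT idle OR NOT wind) forces wind = False.
  (NOT busy OR wind) forces busy = False.
  (busy OR NOT fan OR fog) forces fan = False.
  (busy OR cache OR fog OR NOT idle) forces cache = True.
  (NOT cache OR NOT ready) forces ready = False.
  (heat OR rain OR ready) forces rain = True.
  Clause (NOT rain OR ready OR NOT valve) is falsified — contradiction.
Case valve = False:
  Clause (valve) is falsified — contradiction.
Both cases fail, so the formula is unsatisfiable.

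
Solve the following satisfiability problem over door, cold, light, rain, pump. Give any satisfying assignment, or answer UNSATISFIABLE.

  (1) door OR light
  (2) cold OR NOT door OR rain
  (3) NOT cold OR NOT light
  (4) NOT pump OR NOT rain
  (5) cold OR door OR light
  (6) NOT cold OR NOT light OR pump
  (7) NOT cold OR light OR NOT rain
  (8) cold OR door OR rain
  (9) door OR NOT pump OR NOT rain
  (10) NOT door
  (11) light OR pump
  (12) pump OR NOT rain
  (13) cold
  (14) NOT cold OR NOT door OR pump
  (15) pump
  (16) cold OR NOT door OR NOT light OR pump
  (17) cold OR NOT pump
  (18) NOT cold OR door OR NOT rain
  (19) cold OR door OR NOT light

No satisfying assignment exists.

Case door = True:
  Clause (NOT door) is falsified — contradiction.
Case door = False:
  (door OR light) forces light = True.
  (NOT cold OR NOT light) forces cold = False.
  Clause (cold) is falsified — contradiction.
Both cases fail, so the formula is unsatisfiable.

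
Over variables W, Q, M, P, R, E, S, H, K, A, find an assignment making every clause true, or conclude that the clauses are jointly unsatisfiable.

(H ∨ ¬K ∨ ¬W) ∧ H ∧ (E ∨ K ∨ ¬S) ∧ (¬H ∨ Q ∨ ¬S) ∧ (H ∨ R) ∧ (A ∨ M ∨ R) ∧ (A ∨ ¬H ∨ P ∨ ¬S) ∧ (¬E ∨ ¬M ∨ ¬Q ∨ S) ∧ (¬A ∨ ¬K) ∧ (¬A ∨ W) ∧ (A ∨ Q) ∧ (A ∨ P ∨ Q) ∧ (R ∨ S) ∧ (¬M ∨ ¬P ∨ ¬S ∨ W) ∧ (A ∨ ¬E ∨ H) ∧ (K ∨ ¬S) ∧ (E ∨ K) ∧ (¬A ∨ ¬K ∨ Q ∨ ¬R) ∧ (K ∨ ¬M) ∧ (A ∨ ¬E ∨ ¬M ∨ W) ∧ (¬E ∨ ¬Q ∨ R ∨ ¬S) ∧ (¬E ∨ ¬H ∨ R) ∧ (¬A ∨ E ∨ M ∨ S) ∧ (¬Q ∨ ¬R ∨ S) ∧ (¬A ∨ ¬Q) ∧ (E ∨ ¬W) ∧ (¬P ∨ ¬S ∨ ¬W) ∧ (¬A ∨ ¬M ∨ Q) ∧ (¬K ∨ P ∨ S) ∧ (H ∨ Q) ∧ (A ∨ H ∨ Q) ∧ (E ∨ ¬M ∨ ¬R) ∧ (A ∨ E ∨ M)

W: True, Q: False, M: False, P: False, R: True, E: True, S: False, H: True, K: False, A: True

Unit clause (H) forces H = True.
Set W = True.
  then (E ∨ ¬W) forces E = True.
  then (¬E ∨ ¬H ∨ R) forces R = True.
Try Q = True:
  (¬Q ∨ ¬R ∨ S) forces S = True.
  (K ∨ ¬S) forces K = True.
  (¬A ∨ ¬K) forces A = False.
  (A ∨ ¬H ∨ P ∨ ¬S) forces P = True.
  clause (¬P ∨ ¬S ∨ ¬W) is falsified — backtrack.
So Q = False.
  then (¬H ∨ Q ∨ ¬S) forces S = False.
  then (A ∨ Q) forces A = True.
  then (¬A ∨ ¬K ∨ Q ∨ ¬R) forces K = False.
  then (K ∨ ¬M) forces M = False.
Set P = False.
All clauses satisfied.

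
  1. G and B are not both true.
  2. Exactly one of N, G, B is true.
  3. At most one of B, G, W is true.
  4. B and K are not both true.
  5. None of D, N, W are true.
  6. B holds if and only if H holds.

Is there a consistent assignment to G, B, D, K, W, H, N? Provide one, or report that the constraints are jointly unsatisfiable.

G = True, B = False, D = False, K = True, W = False, H = False, N = False

  (1) G=T, B=F — not both ✓
  (2) {N, G, B}: 1 true — exactly one ✓
  (3) {B, G, W}: 1 true — at most one ✓
  (4) B=F, K=T — not both ✓
  (5) {D, N, W}: 0 true — none ✓
  (6) B=F, H=F — same ✓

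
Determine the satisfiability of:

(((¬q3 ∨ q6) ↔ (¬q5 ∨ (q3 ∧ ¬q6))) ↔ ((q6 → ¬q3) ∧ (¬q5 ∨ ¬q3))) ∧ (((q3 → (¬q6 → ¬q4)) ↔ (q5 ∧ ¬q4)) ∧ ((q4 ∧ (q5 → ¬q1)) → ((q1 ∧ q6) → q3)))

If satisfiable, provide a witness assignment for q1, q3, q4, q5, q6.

q1 = True, q3 = True, q4 = False, q5 = True, q6 = True

  ((¬q3 ∨ q6) ↔ (¬q5 ∨ (q3 ∧ ¬q6))) ↔ ((q6 → ¬q3) ∧ (¬q5 ∨ ¬q3)) = True
    (¬q3 ∨ q6) ↔ (¬q5 ∨ (q3 ∧ ¬q6)) = False
      ¬q3 ∨ q6 = True
        ¬q3 = False
      ¬q5 ∨ (q3 ∧ ¬q6) = False
        ¬q5 = False
        q3 ∧ ¬q6 = False
          ¬q6 = False
    (q6 → ¬q3) ∧ (¬q5 ∨ ¬q3) = False
      q6 → ¬q3 = False
        ¬q3 = False
      ¬q5 ∨ ¬q3 = False
        ¬q5 = False
        ¬q3 = False
  ((q3 → (¬q6 → ¬q4)) ↔ (q5 ∧ ¬q4)) ∧ ((q4 ∧ (q5 → ¬q1)) → ((q1 ∧ q6) → q3)) = True
    (q3 → (¬q6 → ¬q4)) ↔ (q5 ∧ ¬q4) = True
      q3 → (¬q6 → ¬q4) = True
        ¬q6 → ¬q4 = True
          ¬q6 = False
          ¬q4 = True
      q5 ∧ ¬q4 = True
        ¬q4 = True
    (q4 ∧ (q5 → ¬q1)) → ((q1 ∧ q6) → q3) = True
      q4 ∧ (q5 → ¬q1) = False
        q5 → ¬q1 = False
          ¬q1 = False
      (q1 ∧ q6) → q3 = True
        q1 ∧ q6 = True
Both conjuncts True, so the formula holds.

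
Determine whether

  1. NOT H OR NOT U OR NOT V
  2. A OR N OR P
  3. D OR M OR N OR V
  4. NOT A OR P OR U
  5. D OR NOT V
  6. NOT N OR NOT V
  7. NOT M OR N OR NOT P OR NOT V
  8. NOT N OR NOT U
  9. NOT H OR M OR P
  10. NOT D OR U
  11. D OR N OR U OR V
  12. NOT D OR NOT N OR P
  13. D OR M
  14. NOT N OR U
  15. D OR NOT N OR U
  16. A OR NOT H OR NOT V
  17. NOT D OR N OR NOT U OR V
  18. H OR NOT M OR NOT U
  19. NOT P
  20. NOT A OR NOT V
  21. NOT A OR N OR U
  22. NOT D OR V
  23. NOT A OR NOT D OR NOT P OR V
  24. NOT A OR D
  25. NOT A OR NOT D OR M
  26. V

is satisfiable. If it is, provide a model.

The formula is unsatisfiable.

Case P = True:
  Clause (NOT P) is falsified — contradiction.
Case P = False:
  (V) forces V = True.
  (D OR NOT V) forces D = True.
  (NOT N OR NOT V) forces N = False.
  (A OR N OR P) forces A = True.
  Clause (NOT A OR NOT V) is falsified — contradiction.
Both cases fail, so the formula is unsatisfiable.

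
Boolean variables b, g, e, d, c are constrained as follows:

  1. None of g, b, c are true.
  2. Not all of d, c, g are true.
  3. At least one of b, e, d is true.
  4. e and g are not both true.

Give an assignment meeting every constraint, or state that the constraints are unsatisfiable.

b=F, g=F, e=F, d=T, c=F

  (1) {g, b, c}: 0 true — none ✓
  (2) {d, c, g}: 1/3 true — not all ✓
  (3) {b, e, d}: 1 true — at least one ✓
  (4) e=F, g=F — not both ✓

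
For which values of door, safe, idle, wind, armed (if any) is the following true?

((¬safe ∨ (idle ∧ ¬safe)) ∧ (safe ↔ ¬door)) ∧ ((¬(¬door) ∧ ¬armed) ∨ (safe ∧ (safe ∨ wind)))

door: True, safe: False, idle: False, wind: False, armed: False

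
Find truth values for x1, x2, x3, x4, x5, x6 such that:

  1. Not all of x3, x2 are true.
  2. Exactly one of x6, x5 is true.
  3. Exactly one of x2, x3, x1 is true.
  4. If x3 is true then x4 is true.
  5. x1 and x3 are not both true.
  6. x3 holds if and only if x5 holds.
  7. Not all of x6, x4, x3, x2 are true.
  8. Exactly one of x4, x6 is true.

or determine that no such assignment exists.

x1=F, x2=T, x3=F, x4=F, x5=F, x6=T

  (1) {x3, x2}: 1/2 true — not all ✓
  (2) {x6, x5}: 1 true — exactly one ✓
  (3) {x2, x3, x1}: 1 true — exactly one ✓
  (4) x3=F ⇒ x4: vacuous ✓
  (5) x1=F, x3=F — not both ✓
  (6) x3=F, x5=F — same ✓
  (7) {x6, x4, x3, x2}: 2/4 true — not all ✓
  (8) {x4, x6}: 1 true — exactly one ✓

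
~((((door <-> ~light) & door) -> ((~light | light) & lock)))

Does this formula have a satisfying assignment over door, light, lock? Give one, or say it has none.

door = True; light = False; lock = False

  ~((((door <-> ~light) & door) -> ((~light | light) & lock))) = True
    ((door <-> ~light) & door) -> ((~light | light) & lock) = False
      (door <-> ~light) & door = True
        door <-> ~light = True
          ~light = True
      (~light | light) & lock = False
        ~light | light = True
          ~light = True
The formula evaluates to True.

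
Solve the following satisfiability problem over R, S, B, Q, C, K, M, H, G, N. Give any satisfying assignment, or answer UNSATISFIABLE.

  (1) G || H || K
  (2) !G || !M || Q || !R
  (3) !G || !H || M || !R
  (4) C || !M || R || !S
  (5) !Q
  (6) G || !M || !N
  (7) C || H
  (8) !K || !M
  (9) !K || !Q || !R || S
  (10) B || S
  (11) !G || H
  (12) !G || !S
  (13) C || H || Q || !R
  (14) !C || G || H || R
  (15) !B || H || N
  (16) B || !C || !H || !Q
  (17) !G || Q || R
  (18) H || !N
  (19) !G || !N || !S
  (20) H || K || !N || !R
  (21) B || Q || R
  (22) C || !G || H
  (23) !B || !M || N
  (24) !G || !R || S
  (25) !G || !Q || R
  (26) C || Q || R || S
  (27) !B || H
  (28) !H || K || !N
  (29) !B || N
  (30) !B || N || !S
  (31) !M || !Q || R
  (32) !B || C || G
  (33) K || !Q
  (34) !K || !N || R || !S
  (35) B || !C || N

R = True; S = True; B = False; Q = False; C = False; K = False; M = True; H = True; G = False; N = False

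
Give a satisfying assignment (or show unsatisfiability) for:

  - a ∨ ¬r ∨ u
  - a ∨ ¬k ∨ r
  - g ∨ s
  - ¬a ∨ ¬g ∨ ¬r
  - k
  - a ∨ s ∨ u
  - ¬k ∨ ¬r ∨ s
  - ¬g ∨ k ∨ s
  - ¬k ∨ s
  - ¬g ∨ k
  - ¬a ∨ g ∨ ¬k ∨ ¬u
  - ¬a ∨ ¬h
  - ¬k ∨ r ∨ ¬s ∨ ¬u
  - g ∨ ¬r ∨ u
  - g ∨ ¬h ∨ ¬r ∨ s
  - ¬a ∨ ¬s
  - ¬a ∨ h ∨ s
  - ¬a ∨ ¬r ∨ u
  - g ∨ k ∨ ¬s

k=T, h=T, a=F, u=T, s=T, r=T, g=T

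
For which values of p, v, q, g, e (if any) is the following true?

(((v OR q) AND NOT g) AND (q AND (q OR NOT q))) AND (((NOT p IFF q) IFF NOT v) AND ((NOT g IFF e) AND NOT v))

p: False, v: False, q: True, g: False, e: True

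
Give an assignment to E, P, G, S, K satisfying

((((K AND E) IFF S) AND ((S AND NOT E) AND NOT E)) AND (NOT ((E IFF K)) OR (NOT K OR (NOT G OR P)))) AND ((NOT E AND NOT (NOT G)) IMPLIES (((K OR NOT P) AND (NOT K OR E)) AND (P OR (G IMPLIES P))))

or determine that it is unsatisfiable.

Case E = True: the conjunct NOT E is False.
Case E = False: the formula simplifies to ((NOT S AND S) AND (NOT (NOT K) OR (NOT K OR (NOT G OR P)))) AND (NOT (NOT G) IMPLIES (((K OR NOT P) AND NOT K) AND (P OR (G IMPLIES P)))).
  S = True: the conjunct NOT S is False.
  S = False: the conjunct S is False.
Both cases fail — unsatisfiable.

The formula is unsatisfiable.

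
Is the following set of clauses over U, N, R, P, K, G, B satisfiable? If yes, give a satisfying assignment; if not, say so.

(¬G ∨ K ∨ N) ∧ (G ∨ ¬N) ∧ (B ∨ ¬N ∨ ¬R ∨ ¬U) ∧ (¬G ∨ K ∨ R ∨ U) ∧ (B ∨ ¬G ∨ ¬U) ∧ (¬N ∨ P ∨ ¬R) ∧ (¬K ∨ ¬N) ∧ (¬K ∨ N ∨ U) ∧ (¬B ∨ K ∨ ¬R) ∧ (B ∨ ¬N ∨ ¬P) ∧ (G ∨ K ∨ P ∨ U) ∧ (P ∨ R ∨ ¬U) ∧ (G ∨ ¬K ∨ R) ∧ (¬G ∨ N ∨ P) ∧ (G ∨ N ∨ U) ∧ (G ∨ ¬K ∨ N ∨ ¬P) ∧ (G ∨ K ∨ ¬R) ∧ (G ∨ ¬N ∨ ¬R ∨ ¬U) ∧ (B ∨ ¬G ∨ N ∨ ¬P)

U=T; N=F; R=T; P=T; K=T; G=T; B=T

Set U = True.
Set N = False.
Set R = True.
Set P = True.
Try K = False:
  (¬G ∨ K ∨ N) forces G = False.
  clause (G ∨ K ∨ ¬R) is falsified — backtrack.
So K = True.
  then (G ∨ ¬K ∨ N ∨ ¬P) forces G = True.
  then (B ∨ ¬G ∨ N ∨ ¬P) forces B = True.
All clauses satisfied.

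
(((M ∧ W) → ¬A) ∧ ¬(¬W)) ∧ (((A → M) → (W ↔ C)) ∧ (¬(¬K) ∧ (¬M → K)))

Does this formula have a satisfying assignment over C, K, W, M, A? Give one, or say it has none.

C: False, K: True, W: True, M: False, A: True

  ((M ∧ W) → ¬A) ∧ ¬(¬W) = True
    (M ∧ W) → ¬A = True
      M ∧ W = False
      ¬A = False
    ¬(¬W) = True
      ¬W = False
  ((A → M) → (W ↔ C)) ∧ (¬(¬K) ∧ (¬M → K)) = True
    (A → M) → (W ↔ C) = True
      A → M = False
      W ↔ C = False
    ¬(¬K) ∧ (¬M → K) = True
      ¬(¬K) = True
        ¬K = False
      ¬M → K = True
        ¬M = True
Both conjuncts True, so the formula holds.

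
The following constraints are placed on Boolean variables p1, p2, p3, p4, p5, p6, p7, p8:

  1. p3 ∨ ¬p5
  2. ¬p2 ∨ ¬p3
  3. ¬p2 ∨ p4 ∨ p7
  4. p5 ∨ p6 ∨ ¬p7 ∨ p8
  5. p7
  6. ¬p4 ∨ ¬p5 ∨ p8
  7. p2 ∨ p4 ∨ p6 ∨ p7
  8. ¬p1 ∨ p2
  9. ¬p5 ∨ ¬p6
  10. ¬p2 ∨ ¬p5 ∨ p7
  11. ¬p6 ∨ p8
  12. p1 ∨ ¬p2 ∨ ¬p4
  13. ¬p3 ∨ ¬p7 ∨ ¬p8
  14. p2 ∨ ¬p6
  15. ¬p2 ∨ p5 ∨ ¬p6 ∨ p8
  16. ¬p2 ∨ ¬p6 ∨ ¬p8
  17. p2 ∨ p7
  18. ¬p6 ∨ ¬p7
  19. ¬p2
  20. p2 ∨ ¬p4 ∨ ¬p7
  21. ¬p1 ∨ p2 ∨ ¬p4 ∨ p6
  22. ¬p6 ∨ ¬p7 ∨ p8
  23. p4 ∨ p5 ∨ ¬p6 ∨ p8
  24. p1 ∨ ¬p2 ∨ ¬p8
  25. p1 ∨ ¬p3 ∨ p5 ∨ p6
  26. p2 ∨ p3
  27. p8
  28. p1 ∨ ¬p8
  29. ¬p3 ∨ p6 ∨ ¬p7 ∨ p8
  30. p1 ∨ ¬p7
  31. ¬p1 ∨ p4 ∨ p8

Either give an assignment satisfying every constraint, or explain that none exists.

Case p2 = True:
  Clause (¬p2) is falsified — contradiction.
Case p2 = False:
  (p7) forces p7 = True.
  (¬p1 ∨ p2) forces p1 = False.
  Clause (p1 ∨ ¬p7) is falsified — contradiction.
Both cases fail, so the formula is unsatisfiable.

Unsatisfiable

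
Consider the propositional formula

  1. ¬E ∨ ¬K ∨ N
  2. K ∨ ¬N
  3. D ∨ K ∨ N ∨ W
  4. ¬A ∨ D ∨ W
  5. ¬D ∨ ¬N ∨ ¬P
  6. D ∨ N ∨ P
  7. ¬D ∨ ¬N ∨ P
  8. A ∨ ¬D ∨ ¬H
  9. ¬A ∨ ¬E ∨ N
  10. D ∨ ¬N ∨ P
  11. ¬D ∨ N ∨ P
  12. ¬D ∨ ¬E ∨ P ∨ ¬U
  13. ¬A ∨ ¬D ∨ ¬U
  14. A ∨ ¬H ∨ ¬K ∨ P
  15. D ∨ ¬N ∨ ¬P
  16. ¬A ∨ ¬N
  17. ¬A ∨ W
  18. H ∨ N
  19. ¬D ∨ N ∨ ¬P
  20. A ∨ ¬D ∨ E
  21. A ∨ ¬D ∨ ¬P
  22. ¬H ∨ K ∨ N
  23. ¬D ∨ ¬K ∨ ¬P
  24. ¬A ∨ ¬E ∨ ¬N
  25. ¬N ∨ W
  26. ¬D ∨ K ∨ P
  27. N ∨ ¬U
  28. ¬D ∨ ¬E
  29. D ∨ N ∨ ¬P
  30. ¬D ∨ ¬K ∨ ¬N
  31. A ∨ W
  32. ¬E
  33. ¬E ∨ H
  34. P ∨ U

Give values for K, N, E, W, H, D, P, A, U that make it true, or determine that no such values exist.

Unsatisfiable — no assignment works.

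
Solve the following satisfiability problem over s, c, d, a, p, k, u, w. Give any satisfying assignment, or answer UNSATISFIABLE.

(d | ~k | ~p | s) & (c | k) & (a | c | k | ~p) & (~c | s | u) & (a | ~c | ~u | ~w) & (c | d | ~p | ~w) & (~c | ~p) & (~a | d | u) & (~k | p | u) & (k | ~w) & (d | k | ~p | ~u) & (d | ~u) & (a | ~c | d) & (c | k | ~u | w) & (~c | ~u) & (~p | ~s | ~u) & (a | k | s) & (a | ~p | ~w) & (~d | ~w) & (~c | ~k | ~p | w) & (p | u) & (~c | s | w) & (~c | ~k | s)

s = False, c = False, d = True, a = True, p = True, k = True, u = True, w = False

Set s = False.
Try c = True:
  (~c | s | u) forces u = True.
  clause (~c | ~u) is falsified — backtrack.
So c = False.
  then (c | k) forces k = True.
Try d = False:
  (d | ~k | ~p | s) forces p = False.
  (~k | p | u) forces u = True.
  clause (d | ~u) is falsified — backtrack.
So d = True.
  then (~d | ~w) forces w = False.
Set a = True.
Set p = True.
Set u = True.
All clauses satisfied.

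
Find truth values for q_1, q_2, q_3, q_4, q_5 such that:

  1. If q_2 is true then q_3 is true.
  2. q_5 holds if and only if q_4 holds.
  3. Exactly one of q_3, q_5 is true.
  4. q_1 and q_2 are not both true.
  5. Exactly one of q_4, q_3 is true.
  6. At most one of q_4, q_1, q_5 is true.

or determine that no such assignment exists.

q_1 = True; q_2 = False; q_3 = True; q_4 = False; q_5 = False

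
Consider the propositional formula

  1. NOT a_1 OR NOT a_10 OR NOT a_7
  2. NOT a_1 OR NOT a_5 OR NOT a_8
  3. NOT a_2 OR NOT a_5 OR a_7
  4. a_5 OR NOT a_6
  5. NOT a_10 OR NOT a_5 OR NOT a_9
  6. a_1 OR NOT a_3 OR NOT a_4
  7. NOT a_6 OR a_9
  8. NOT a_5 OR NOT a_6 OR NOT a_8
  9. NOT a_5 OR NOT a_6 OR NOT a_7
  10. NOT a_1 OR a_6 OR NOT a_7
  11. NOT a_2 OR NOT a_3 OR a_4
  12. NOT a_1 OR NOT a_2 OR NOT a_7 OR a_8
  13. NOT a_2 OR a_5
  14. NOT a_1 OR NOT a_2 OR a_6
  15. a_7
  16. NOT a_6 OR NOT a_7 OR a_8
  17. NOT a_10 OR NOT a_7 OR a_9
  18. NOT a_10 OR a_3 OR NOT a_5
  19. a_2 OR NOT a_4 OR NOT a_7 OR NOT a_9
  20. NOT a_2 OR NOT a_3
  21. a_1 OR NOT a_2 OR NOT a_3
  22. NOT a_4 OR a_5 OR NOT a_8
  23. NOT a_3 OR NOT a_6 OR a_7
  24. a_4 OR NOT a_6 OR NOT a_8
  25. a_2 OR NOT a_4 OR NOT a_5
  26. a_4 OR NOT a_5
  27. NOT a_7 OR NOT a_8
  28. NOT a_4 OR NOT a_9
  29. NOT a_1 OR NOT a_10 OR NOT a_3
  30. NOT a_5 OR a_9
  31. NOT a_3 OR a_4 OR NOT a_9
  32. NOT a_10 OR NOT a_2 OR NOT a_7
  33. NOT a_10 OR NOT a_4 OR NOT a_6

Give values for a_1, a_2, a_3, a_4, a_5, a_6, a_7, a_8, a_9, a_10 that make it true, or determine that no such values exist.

Unit clause (a_7) forces a_7 = True.
In (NOT a_7 OR NOT a_8) only NOT a_8 is left, so a_8 = False.
In (NOT a_6 OR NOT a_7 OR a_8) only NOT a_6 is left, so a_6 = False.
In (NOT a_1 OR a_6 OR NOT a_7) only NOT a_1 is left, so a_1 = False.
Set a_2 = False.
Set a_3 = False.
Set a_4 = True.
  then (a_2 OR NOT a_4 OR NOT a_7 OR NOT a_9) forces a_9 = False.
  then (a_2 OR NOT a_4 OR NOT a_5) forces a_5 = False.
  then (NOT a_10 OR NOT a_7 OR a_9) forces a_10 = False.
All clauses satisfied.

a_1=F, a_2=F, a_3=F, a_4=T, a_5=F, a_6=F, a_7=T, a_8=F, a_9=F, a_10=F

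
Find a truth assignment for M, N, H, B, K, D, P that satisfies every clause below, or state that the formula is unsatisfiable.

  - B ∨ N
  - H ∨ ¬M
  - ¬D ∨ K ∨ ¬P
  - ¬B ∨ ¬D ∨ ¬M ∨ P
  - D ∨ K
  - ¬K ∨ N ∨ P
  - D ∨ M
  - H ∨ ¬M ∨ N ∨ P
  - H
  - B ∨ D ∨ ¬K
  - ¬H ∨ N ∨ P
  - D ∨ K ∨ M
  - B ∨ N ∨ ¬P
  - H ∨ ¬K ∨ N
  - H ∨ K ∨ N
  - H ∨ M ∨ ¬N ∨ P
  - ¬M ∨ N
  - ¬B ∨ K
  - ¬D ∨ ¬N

M = True, N = True, H = True, B = True, K = True, D = False, P = True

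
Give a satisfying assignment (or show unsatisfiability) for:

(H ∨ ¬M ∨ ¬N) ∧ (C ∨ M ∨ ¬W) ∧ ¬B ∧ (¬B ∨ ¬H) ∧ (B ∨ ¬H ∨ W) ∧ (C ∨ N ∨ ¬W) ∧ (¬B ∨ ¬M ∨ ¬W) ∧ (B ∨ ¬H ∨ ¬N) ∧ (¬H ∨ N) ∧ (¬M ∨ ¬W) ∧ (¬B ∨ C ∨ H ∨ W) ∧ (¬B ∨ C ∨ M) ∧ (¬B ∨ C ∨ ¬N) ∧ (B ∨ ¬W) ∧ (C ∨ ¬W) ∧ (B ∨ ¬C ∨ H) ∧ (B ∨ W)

Case B = True:
  Clause (¬B) is falsified — contradiction.
Case B = False:
  (B ∨ ¬W) forces W = False.
  Clause (B ∨ W) is falsified — contradiction.
Both cases fail, so the formula is unsatisfiable.

UNSATISFIABLE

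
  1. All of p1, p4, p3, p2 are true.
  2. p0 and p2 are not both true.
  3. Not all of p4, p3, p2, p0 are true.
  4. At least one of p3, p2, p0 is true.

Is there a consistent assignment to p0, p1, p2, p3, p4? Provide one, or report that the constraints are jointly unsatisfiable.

p0 = False, p1 = True, p2 = True, p3 = True, p4 = True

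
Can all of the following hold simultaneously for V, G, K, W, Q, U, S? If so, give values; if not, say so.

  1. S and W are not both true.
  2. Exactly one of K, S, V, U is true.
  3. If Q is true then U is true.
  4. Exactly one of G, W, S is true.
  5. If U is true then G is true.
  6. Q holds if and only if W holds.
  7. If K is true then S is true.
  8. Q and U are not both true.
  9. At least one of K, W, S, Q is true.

V = False; G = False; K = False; W = False; Q = False; U = False; S = True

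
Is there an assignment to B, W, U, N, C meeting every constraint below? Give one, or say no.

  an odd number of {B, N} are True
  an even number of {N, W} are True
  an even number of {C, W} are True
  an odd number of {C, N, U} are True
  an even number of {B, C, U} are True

B: True, W: False, U: True, N: False, C: False

{B, N}: 1 true → odd ✓
{N, W}: 0 true → even ✓
{C, W}: 0 true → even ✓
{C, N, U}: 1 true → odd ✓
{B, C, U}: 2 true → even ✓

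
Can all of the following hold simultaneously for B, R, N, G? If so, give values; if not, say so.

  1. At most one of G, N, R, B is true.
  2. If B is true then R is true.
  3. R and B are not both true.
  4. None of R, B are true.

B=F, R=F, N=F, G=T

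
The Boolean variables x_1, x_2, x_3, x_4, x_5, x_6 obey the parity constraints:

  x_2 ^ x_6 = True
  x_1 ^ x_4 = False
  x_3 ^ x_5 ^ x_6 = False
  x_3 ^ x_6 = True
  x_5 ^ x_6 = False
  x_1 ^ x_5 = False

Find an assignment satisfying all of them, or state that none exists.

x_1 = True, x_2 = False, x_3 = False, x_4 = True, x_5 = True, x_6 = True

x_2 ^ x_6 = F ^ T = True ✓
x_1 ^ x_4 = T ^ T = False ✓
x_3 ^ x_5 ^ x_6 = F ^ T ^ T = False ✓
x_3 ^ x_6 = F ^ T = True ✓
x_5 ^ x_6 = T ^ T = False ✓
x_1 ^ x_5 = T ^ T = False ✓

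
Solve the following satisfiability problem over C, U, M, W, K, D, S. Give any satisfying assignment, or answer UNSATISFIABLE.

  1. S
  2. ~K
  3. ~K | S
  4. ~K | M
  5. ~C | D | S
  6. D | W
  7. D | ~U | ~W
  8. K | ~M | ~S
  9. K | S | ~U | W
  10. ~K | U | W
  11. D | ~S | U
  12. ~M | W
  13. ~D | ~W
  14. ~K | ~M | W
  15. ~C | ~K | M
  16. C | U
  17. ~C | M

C = False, U = True, M = False, W = False, K = False, D = True, S = True

Unit clause (S) forces S = True.
Unit clause (~K) forces K = False.
In (K | ~M | ~S) only ~M is left, so M = False.
In (~C | M) only ~C is left, so C = False.
In (C | U) only U is left, so U = True.
Try W = True:
  (D | ~U | ~W) forces D = True.
  clause (~D | ~W) is falsified — backtrack.
So W = False.
  then (D | W) forces D = True.
All clauses satisfied.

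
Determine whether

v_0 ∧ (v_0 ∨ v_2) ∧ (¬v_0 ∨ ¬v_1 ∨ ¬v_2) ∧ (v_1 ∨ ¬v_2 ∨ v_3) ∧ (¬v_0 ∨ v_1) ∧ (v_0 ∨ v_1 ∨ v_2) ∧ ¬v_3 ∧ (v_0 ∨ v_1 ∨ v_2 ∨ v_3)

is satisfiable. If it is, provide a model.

v_0: True, v_1: True, v_2: False, v_3: False

Unit clause (v_0) forces v_0 = True.
In (¬v_0 ∨ v_1) only v_1 is left, so v_1 = True.
Unit clause (¬v_3) forces v_3 = False.
In (¬v_0 ∨ ¬v_1 ∨ ¬v_2) only ¬v_2 is left, so v_2 = False.
All clauses satisfied.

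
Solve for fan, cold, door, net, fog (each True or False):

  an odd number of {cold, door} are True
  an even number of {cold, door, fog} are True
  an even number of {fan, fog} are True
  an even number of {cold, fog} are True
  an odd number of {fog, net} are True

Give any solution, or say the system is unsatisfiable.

fan: True, cold: True, door: False, net: False, fog: True

{cold, door}: 1 true → odd ✓
{cold, door, fog}: 2 true → even ✓
{fan, fog}: 2 true → even ✓
{cold, fog}: 2 true → even ✓
{fog, net}: 1 true → odd ✓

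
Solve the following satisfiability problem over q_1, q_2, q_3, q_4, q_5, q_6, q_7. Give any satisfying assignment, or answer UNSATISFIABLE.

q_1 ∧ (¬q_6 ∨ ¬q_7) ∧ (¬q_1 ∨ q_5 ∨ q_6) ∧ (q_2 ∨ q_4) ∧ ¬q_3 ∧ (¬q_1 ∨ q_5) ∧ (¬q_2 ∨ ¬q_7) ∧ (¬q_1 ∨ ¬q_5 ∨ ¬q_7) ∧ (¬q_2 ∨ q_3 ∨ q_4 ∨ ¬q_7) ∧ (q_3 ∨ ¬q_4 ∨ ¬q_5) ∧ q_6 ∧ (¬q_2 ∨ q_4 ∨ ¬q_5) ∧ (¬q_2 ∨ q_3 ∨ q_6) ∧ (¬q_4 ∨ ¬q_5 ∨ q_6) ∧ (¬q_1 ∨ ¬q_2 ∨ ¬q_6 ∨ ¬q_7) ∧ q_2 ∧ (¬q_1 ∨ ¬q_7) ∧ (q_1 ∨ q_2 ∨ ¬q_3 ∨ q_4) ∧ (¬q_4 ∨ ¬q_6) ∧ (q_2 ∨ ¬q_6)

Case q_1 = True:
  (¬q_3) forces q_3 = False.
  (¬q_1 ∨ q_5) forces q_5 = True.
  (¬q_1 ∨ ¬q_5 ∨ ¬q_7) forces q_7 = False.
  (q_3 ∨ ¬q_4 ∨ ¬q_5) forces q_4 = False.
  (q_2 ∨ q_4) forces q_2 = True.
  Clause (¬q_2 ∨ q_4 ∨ ¬q_5) is falsified — contradiction.
Case q_1 = False:
  Clause (q_1) is falsified — contradiction.
Both cases fail, so the formula is unsatisfiable.

Unsatisfiable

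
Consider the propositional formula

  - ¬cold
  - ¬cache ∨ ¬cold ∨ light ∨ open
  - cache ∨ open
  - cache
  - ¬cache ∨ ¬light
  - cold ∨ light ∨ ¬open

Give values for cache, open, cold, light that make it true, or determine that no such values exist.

Unit clause (¬cold) forces cold = False.
Unit clause (cache) forces cache = True.
In (¬cache ∨ ¬light) only ¬light is left, so light = False.
In (cold ∨ light ∨ ¬open) only ¬open is left, so open = False.
Check each clause:
  (¬cold): ¬cold holds.
  (¬cache ∨ ¬cold ∨ light ∨ open): ¬cold holds.
  (cache ∨ open): cache holds.
  (cache): cache holds.
  (¬cache ∨ ¬light): ¬light holds.
  (cold ∨ light ∨ ¬open): ¬open holds.
All clauses satisfied.

cache = True, open = False, cold = False, light = False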